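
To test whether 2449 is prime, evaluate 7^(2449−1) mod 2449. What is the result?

994

7^1 ≡ 7 (mod 2449)
7^2 ≡ 7^2 = 49 ≡ 49 (mod 2449)
7^4 ≡ 49^2 = 2401 ≡ 2401 (mod 2449)
7^8 ≡ 2401^2 = 5764801 ≡ 2304 (mod 2449)
7^16 ≡ 2304^2 = 5308416 ≡ 1433 (mod 2449)
7^32 ≡ 1433^2 = 2053489 ≡ 1227 (mod 2449)
7^64 ≡ 1227^2 = 1505529 ≡ 1843 (mod 2449)
7^128 ≡ 1843^2 = 3396649 ≡ 2335 (mod 2449)
7^256 ≡ 2335^2 = 5452225 ≡ 751 (mod 2449)
7^512 ≡ 751^2 = 564001 ≡ 731 (mod 2449)
7^1024 ≡ 731^2 = 534361 ≡ 479 (mod 2449)
7^2048 ≡ 479^2 = 229441 ≡ 1684 (mod 2449)
2448 = 2048 + 256 + 128 + 16 in binary powers of 2.
So 7^2448 ≡ 1684 · 751 · 2335 · 1433 ≡ 994 (mod 2449).
Since 994 ≠ 1, base 7 is a Fermat witness: 2449 is composite.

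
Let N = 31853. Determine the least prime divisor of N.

31853 is odd.
Digit sum 20, not divisible by 3.
Ends in 3: not divisible by 5.
7: 31853 = 7·4550 + 3
11: 31853 = 11·2895 + 8
13: 31853 = 13·2450 + 3
17: 31853 = 17·1873 + 12
19: 31853 = 19·1676 + 9
23: 31853 = 23·1384 + 21
29: 31853 = 29·1098 + 11
31: 31853 = 31·1027 + 16
37: 31853 = 37·860 + 33
41: 31853 = 41·776 + 37
43: 31853 = 43·740 + 33
47: 31853 = 47·677 + 34
53: 31853 = 53·601

53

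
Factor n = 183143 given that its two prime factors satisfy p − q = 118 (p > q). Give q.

373

Since p = q + 118, we have 183143 = q(q + 118), so q² + 118q − 183143 = 0.
Discriminant: 118² + 4·183143 = 13924 + 732572 = 746496; √746496 = 864.
q = (−118 + 864)/2 = 373, and p = q + 118 = 491.
Check: 373 · 491 = 183143.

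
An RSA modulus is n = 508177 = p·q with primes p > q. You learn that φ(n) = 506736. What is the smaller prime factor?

613

φ(n) = (p−1)(q−1) = n − (p+q) + 1, so p + q = 508177 − 506736 + 1 = 1442.
p and q are the roots of t² − 1442t + 508177 = 0.
Discriminant: 1442² − 4·508177 = 2079364 − 2032708 = 46656; √46656 = 216.
q = (1442 − 216)/2 = 613, p = (1442 + 216)/2 = 829.
Check: 613 · 829 = 508177.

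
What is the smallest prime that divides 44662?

2

44662 is even: 2 divides it.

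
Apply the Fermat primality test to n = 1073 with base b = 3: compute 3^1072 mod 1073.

848

3^1 ≡ 3 (mod 1073)
3^2 ≡ 3^2 = 9 ≡ 9 (mod 1073)
3^4 ≡ 9^2 = 81 ≡ 81 (mod 1073)
3^8 ≡ 81^2 = 6561 ≡ 123 (mod 1073)
3^16 ≡ 123^2 = 15129 ≡ 107 (mod 1073)
3^32 ≡ 107^2 = 11449 ≡ 719 (mod 1073)
3^64 ≡ 719^2 = 516961 ≡ 848 (mod 1073)
3^128 ≡ 848^2 = 719104 ≡ 194 (mod 1073)
3^256 ≡ 194^2 = 37636 ≡ 81 (mod 1073)
3^512 ≡ 81^2 = 6561 ≡ 123 (mod 1073)
3^1024 ≡ 123^2 = 15129 ≡ 107 (mod 1073)
1072 = 1024 + 32 + 16 in binary powers of 2.
So 3^1072 ≡ 107 · 719 · 107 ≡ 848 (mod 1073).
Since 848 ≠ 1, base 3 is a Fermat witness: 1073 is composite.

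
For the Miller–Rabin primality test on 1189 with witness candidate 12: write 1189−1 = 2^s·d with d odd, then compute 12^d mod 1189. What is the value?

157

1189 − 1 = 1188 = 2^2 · 297, so d = 297.
12^1 ≡ 12 (mod 1189)
12^2 ≡ 12^2 = 144 ≡ 144 (mod 1189)
12^4 ≡ 144^2 = 20736 ≡ 523 (mod 1189)
12^8 ≡ 523^2 = 273529 ≡ 59 (mod 1189)
12^16 ≡ 59^2 = 3481 ≡ 1103 (mod 1189)
12^32 ≡ 1103^2 = 1216609 ≡ 262 (mod 1189)
12^64 ≡ 262^2 = 68644 ≡ 871 (mod 1189)
12^128 ≡ 871^2 = 758641 ≡ 59 (mod 1189)
12^256 ≡ 59^2 = 3481 ≡ 1103 (mod 1189)
297 = 256 + 32 + 8 + 1 in binary powers of 2.
So 12^297 ≡ 1103 · 262 · 59 · 12 ≡ 157 (mod 1189).
Squaring chain: 157 → 869; never reaches −1, so base 12 is a Miller–Rabin witness that 1189 is composite.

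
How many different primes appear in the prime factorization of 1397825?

1397825 = 5^2 · 55913
55913 = 11 · 5083
5083 = 13 · 391
391 = 17 · 23
1397825 = 5^2 · 11 · 13 · 17 · 23, which has 5 distinct prime factors.

5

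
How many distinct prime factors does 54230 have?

5

54230 = 2 · 27115
27115 = 5 · 5423
5423 = 11 · 493
493 = 17 · 29
54230 = 2 · 5 · 11 · 17 · 29, which has 5 distinct prime factors.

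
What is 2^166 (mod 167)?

1

2^1 ≡ 2 (mod 167)
2^2 ≡ 2^2 = 4 ≡ 4 (mod 167)
2^4 ≡ 4^2 = 16 ≡ 16 (mod 167)
2^8 ≡ 16^2 = 256 ≡ 89 (mod 167)
2^16 ≡ 89^2 = 7921 ≡ 72 (mod 167)
2^32 ≡ 72^2 = 5184 ≡ 7 (mod 167)
2^64 ≡ 7^2 = 49 ≡ 49 (mod 167)
2^128 ≡ 49^2 = 2401 ≡ 63 (mod 167)
166 = 128 + 32 + 4 + 2 in binary powers of 2.
So 2^166 ≡ 63 · 7 · 16 · 4 ≡ 1 (mod 167).
Since the result is 1, base 2 gives no evidence that 167 is composite.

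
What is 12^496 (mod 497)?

12^1 ≡ 12 (mod 497)
12^2 ≡ 12^2 = 144 ≡ 144 (mod 497)
12^4 ≡ 144^2 = 20736 ≡ 359 (mod 497)
12^8 ≡ 359^2 = 128881 ≡ 158 (mod 497)
12^16 ≡ 158^2 = 24964 ≡ 114 (mod 497)
12^32 ≡ 114^2 = 12996 ≡ 74 (mod 497)
12^64 ≡ 74^2 = 5476 ≡ 9 (mod 497)
12^128 ≡ 9^2 = 81 ≡ 81 (mod 497)
12^256 ≡ 81^2 = 6561 ≡ 100 (mod 497)
496 = 256 + 128 + 64 + 32 + 16 in binary powers of 2.
So 12^496 ≡ 100 · 81 · 9 · 74 · 114 ≡ 79 (mod 497).
Since 79 ≠ 1, base 12 is a Fermat witness: 497 is composite.

79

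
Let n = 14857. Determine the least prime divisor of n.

14857 is odd.
Digit sum 25, not divisible by 3.
Ends in 7: not divisible by 5.
7: 14857 = 7·2122 + 3
11: 14857 = 11·1350 + 7
13: 14857 = 13·1142 + 11
17: 14857 = 17·873 + 16
19: 14857 = 19·781 + 18
23: 14857 = 23·645 + 22
29: 14857 = 29·512 + 9
31: 14857 = 31·479 + 8
37: 14857 = 37·401 + 20
41: 14857 = 41·362 + 15
43: 14857 = 43·345 + 22
47: 14857 = 47·316 + 5
53: 14857 = 53·280 + 17
59: 14857 = 59·251 + 48
61: 14857 = 61·243 + 34
67: 14857 = 67·221 + 50
71: 14857 = 71·209 + 18
73: 14857 = 73·203 + 38
79: 14857 = 79·188 + 5
83: 14857 = 83·179

83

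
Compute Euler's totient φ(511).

432

Factor: 511 = 7 · 73.
φ(511) = (7−1) · (73−1) = 6 · 72 = 432.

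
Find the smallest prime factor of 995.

5

995 is odd.
Digit sum 23, not divisible by 3.
Ends in 5: divisible by 5.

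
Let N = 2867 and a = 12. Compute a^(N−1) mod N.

12^1 ≡ 12 (mod 2867)
12^2 ≡ 12^2 = 144 ≡ 144 (mod 2867)
12^4 ≡ 144^2 = 20736 ≡ 667 (mod 2867)
12^8 ≡ 667^2 = 444889 ≡ 504 (mod 2867)
12^16 ≡ 504^2 = 254016 ≡ 1720 (mod 2867)
12^32 ≡ 1720^2 = 2958400 ≡ 2523 (mod 2867)
12^64 ≡ 2523^2 = 6365529 ≡ 789 (mod 2867)
12^128 ≡ 789^2 = 622521 ≡ 382 (mod 2867)
12^256 ≡ 382^2 = 145924 ≡ 2574 (mod 2867)
12^512 ≡ 2574^2 = 6625476 ≡ 2706 (mod 2867)
12^1024 ≡ 2706^2 = 7322436 ≡ 118 (mod 2867)
12^2048 ≡ 118^2 = 13924 ≡ 2456 (mod 2867)
2866 = 2048 + 512 + 256 + 32 + 16 + 2 in binary powers of 2.
So 12^2866 ≡ 2456 · 2706 · 2574 · 2523 · 1720 · 144 ≡ 683 (mod 2867).
Since 683 ≠ 1, base 12 is a Fermat witness: 2867 is composite.

683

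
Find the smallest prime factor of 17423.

7

17423 is odd.
Digit sum 17, not divisible by 3.
Ends in 3: not divisible by 5.
7: 17423 = 7·2489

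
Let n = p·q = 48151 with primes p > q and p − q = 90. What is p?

269

Since p = q + 90, we have 48151 = q(q + 90), so q² + 90q − 48151 = 0.
Discriminant: 90² + 4·48151 = 8100 + 192604 = 200704; √200704 = 448.
q = (−90 + 448)/2 = 179, and p = q + 90 = 269.
Check: 179 · 269 = 48151.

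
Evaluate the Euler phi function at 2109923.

Factor: 2109923 = 89 · 151 · 157.
φ(2109923) = (89−1) · (151−1) · (157−1) = 88 · 150 · 156 = 2059200.

2059200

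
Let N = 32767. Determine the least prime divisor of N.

7

32767 is odd.
Digit sum 25, not divisible by 3.
Ends in 7: not divisible by 5.
7: 32767 = 7·4681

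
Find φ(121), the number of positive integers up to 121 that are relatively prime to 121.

Factor: 121 = 11^2.
φ(121) = 11^1·(11−1) = 110.

110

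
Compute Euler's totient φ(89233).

80640

Factor: 89233 = 17 · 29 · 181.
φ(89233) = (17−1) · (29−1) · (181−1) = 16 · 28 · 180 = 80640.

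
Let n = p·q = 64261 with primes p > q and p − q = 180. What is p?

359

Since p = q + 180, we have 64261 = q(q + 180), so q² + 180q − 64261 = 0.
Discriminant: 180² + 4·64261 = 32400 + 257044 = 289444; √289444 = 538.
q = (−180 + 538)/2 = 179, and p = q + 180 = 359.
Check: 179 · 359 = 64261.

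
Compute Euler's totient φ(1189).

1120

Factor: 1189 = 29 · 41.
φ(1189) = (29−1) · (41−1) = 28 · 40 = 1120.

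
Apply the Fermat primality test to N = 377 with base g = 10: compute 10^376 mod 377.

10^1 ≡ 10 (mod 377)
10^2 ≡ 10^2 = 100 ≡ 100 (mod 377)
10^4 ≡ 100^2 = 10000 ≡ 198 (mod 377)
10^8 ≡ 198^2 = 39204 ≡ 373 (mod 377)
10^16 ≡ 373^2 = 139129 ≡ 16 (mod 377)
10^32 ≡ 16^2 = 256 ≡ 256 (mod 377)
10^64 ≡ 256^2 = 65536 ≡ 315 (mod 377)
10^128 ≡ 315^2 = 99225 ≡ 74 (mod 377)
10^256 ≡ 74^2 = 5476 ≡ 198 (mod 377)
376 = 256 + 64 + 32 + 16 + 8 in binary powers of 2.
So 10^376 ≡ 198 · 315 · 256 · 16 · 373 ≡ 107 (mod 377).
Since 107 ≠ 1, base 10 is a Fermat witness: 377 is composite.

107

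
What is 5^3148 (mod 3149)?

5^1 ≡ 5 (mod 3149)
5^2 ≡ 5^2 = 25 ≡ 25 (mod 3149)
5^4 ≡ 25^2 = 625 ≡ 625 (mod 3149)
5^8 ≡ 625^2 = 390625 ≡ 149 (mod 3149)
5^16 ≡ 149^2 = 22201 ≡ 158 (mod 3149)
5^32 ≡ 158^2 = 24964 ≡ 2921 (mod 3149)
5^64 ≡ 2921^2 = 8532241 ≡ 1600 (mod 3149)
5^128 ≡ 1600^2 = 2560000 ≡ 3012 (mod 3149)
5^256 ≡ 3012^2 = 9072144 ≡ 3024 (mod 3149)
5^512 ≡ 3024^2 = 9144576 ≡ 3029 (mod 3149)
5^1024 ≡ 3029^2 = 9174841 ≡ 1804 (mod 3149)
5^2048 ≡ 1804^2 = 3254416 ≡ 1499 (mod 3149)
3148 = 2048 + 1024 + 64 + 8 + 4 in binary powers of 2.
So 5^3148 ≡ 1499 · 1804 · 1600 · 149 · 625 ≡ 896 (mod 3149).
Since 896 ≠ 1, base 5 is a Fermat witness: 3149 is composite.

896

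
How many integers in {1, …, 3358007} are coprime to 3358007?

3290112

Factor: 3358007 = 127 · 137 · 193.
φ(3358007) = (127−1) · (137−1) · (193−1) = 126 · 136 · 192 = 3290112.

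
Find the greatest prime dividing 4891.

73

4891 = 67 · 73
73 is prime.
So 4891 = 67 · 73; the largest prime factor is 73.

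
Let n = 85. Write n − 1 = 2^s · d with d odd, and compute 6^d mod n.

85 − 1 = 84 = 2^2 · 21, so d = 21.
6^1 ≡ 6 (mod 85)
6^2 ≡ 6^2 = 36 ≡ 36 (mod 85)
6^4 ≡ 36^2 = 1296 ≡ 21 (mod 85)
6^8 ≡ 21^2 = 441 ≡ 16 (mod 85)
6^16 ≡ 16^2 = 256 ≡ 1 (mod 85)
21 = 16 + 4 + 1 in binary powers of 2.
So 6^21 ≡ 1 · 21 · 6 ≡ 41 (mod 85).
Squaring chain: 41 → 66; never reaches −1, so base 6 is a Miller–Rabin witness that 85 is composite.

41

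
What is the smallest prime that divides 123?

123 is odd.
Digit sum 6, divisible by 3.

3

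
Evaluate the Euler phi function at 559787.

532224

Factor: 559787 = 29 · 97 · 199.
φ(559787) = (29−1) · (97−1) · (199−1) = 28 · 96 · 198 = 532224.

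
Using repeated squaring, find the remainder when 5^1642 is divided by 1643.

594

5^1 ≡ 5 (mod 1643)
5^2 ≡ 5^2 = 25 ≡ 25 (mod 1643)
5^4 ≡ 25^2 = 625 ≡ 625 (mod 1643)
5^8 ≡ 625^2 = 390625 ≡ 1234 (mod 1643)
5^16 ≡ 1234^2 = 1522756 ≡ 1338 (mod 1643)
5^32 ≡ 1338^2 = 1790244 ≡ 1017 (mod 1643)
5^64 ≡ 1017^2 = 1034289 ≡ 842 (mod 1643)
5^128 ≡ 842^2 = 708964 ≡ 831 (mod 1643)
5^256 ≡ 831^2 = 690561 ≡ 501 (mod 1643)
5^512 ≡ 501^2 = 251001 ≡ 1265 (mod 1643)
5^1024 ≡ 1265^2 = 1600225 ≡ 1586 (mod 1643)
1642 = 1024 + 512 + 64 + 32 + 8 + 2 in binary powers of 2.
So 5^1642 ≡ 1586 · 1265 · 842 · 1017 · 1234 · 25 ≡ 594 (mod 1643).
Since 594 ≠ 1, base 5 is a Fermat witness: 1643 is composite.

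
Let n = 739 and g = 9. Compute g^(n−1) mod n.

1

9^1 ≡ 9 (mod 739)
9^2 ≡ 9^2 = 81 ≡ 81 (mod 739)
9^4 ≡ 81^2 = 6561 ≡ 649 (mod 739)
9^8 ≡ 649^2 = 421201 ≡ 710 (mod 739)
9^16 ≡ 710^2 = 504100 ≡ 102 (mod 739)
9^32 ≡ 102^2 = 10404 ≡ 58 (mod 739)
9^64 ≡ 58^2 = 3364 ≡ 408 (mod 739)
9^128 ≡ 408^2 = 166464 ≡ 189 (mod 739)
9^256 ≡ 189^2 = 35721 ≡ 249 (mod 739)
9^512 ≡ 249^2 = 62001 ≡ 664 (mod 739)
738 = 512 + 128 + 64 + 32 + 2 in binary powers of 2.
So 9^738 ≡ 664 · 189 · 408 · 58 · 81 ≡ 1 (mod 739).
Since the result is 1, base 9 gives no evidence that 739 is composite.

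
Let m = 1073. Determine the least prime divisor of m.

29

1073 is odd.
Digit sum 11, not divisible by 3.
Ends in 3: not divisible by 5.
7: 1073 = 7·153 + 2
11: 1073 = 11·97 + 6
13: 1073 = 13·82 + 7
17: 1073 = 17·63 + 2
19: 1073 = 19·56 + 9
23: 1073 = 23·46 + 15
29: 1073 = 29·37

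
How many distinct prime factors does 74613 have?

5

74613 = 3 · 24871
24871 = 7 · 3553
3553 = 11 · 323
323 = 17 · 19
74613 = 3 · 7 · 11 · 17 · 19, which has 5 distinct prime factors.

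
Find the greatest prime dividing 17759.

17759 = 7 · 2537
2537 = 43 · 59
59 is prime.
So 17759 = 7 · 43 · 59; the largest prime factor is 59.

59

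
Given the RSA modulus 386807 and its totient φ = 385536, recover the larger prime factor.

φ(n) = (p−1)(q−1) = n − (p+q) + 1, so p + q = 386807 − 385536 + 1 = 1272.
p and q are the roots of t² − 1272t + 386807 = 0.
Discriminant: 1272² − 4·386807 = 1617984 − 1547228 = 70756; √70756 = 266.
q = (1272 − 266)/2 = 503, p = (1272 + 266)/2 = 769.
Check: 503 · 769 = 386807.

769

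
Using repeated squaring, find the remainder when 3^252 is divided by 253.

3^1 ≡ 3 (mod 253)
3^2 ≡ 3^2 = 9 ≡ 9 (mod 253)
3^4 ≡ 9^2 = 81 ≡ 81 (mod 253)
3^8 ≡ 81^2 = 6561 ≡ 236 (mod 253)
3^16 ≡ 236^2 = 55696 ≡ 36 (mod 253)
3^32 ≡ 36^2 = 1296 ≡ 31 (mod 253)
3^64 ≡ 31^2 = 961 ≡ 202 (mod 253)
3^128 ≡ 202^2 = 40804 ≡ 71 (mod 253)
252 = 128 + 64 + 32 + 16 + 8 + 4 in binary powers of 2.
So 3^252 ≡ 71 · 202 · 31 · 36 · 236 · 81 ≡ 31 (mod 253).
Since 31 ≠ 1, base 3 is a Fermat witness: 253 is composite.

31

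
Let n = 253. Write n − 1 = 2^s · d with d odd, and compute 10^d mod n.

21

253 − 1 = 252 = 2^2 · 63, so d = 63.
10^1 ≡ 10 (mod 253)
10^2 ≡ 10^2 = 100 ≡ 100 (mod 253)
10^4 ≡ 100^2 = 10000 ≡ 133 (mod 253)
10^8 ≡ 133^2 = 17689 ≡ 232 (mod 253)
10^16 ≡ 232^2 = 53824 ≡ 188 (mod 253)
10^32 ≡ 188^2 = 35344 ≡ 177 (mod 253)
63 = 32 + 16 + 8 + 4 + 2 + 1 in binary powers of 2.
So 10^63 ≡ 177 · 188 · 232 · 133 · 100 · 10 ≡ 21 (mod 253).
Squaring chain: 21 → 188; never reaches −1, so base 10 is a Miller–Rabin witness that 253 is composite.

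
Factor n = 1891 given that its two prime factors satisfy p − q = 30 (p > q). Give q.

Since p = q + 30, we have 1891 = q(q + 30), so q² + 30q − 1891 = 0.
Discriminant: 30² + 4·1891 = 900 + 7564 = 8464; √8464 = 92.
q = (−30 + 92)/2 = 31, and p = q + 30 = 61.
Check: 31 · 61 = 1891.

31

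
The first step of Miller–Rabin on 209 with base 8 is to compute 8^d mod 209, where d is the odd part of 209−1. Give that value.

209 − 1 = 208 = 2^4 · 13, so d = 13.
8^1 ≡ 8 (mod 209)
8^2 ≡ 8^2 = 64 ≡ 64 (mod 209)
8^4 ≡ 64^2 = 4096 ≡ 125 (mod 209)
8^8 ≡ 125^2 = 15625 ≡ 159 (mod 209)
13 = 8 + 4 + 1 in binary powers of 2.
So 8^13 ≡ 159 · 125 · 8 ≡ 160 (mod 209).
Squaring chain: 160 → 102 → 163 → 26; never reaches −1, so base 8 is a Miller–Rabin witness that 209 is composite.

160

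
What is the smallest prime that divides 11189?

11189 is odd.
Digit sum 20, not divisible by 3.
Ends in 9: not divisible by 5.
7: 11189 = 7·1598 + 3
11: 11189 = 11·1017 + 2
13: 11189 = 13·860 + 9
17: 11189 = 17·658 + 3
19: 11189 = 19·588 + 17
23: 11189 = 23·486 + 11
29: 11189 = 29·385 + 24
31: 11189 = 31·360 + 29
37: 11189 = 37·302 + 15
41: 11189 = 41·272 + 37
43: 11189 = 43·260 + 9
47: 11189 = 47·238 + 3
53: 11189 = 53·211 + 6
59: 11189 = 59·189 + 38
61: 11189 = 61·183 + 26
67: 11189 = 67·167

67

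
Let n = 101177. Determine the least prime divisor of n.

101177 is odd.
Digit sum 17, not divisible by 3.
Ends in 7: not divisible by 5.
7: 101177 = 7·14453 + 6
11: 101177 = 11·9197 + 10
13: 101177 = 13·7782 + 11
17: 101177 = 17·5951 + 10
19: 101177 = 19·5325 + 2
23: 101177 = 23·4399

23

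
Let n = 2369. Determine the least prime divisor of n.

2369 is odd.
Digit sum 20, not divisible by 3.
Ends in 9: not divisible by 5.
7: 2369 = 7·338 + 3
11: 2369 = 11·215 + 4
13: 2369 = 13·182 + 3
17: 2369 = 17·139 + 6
19: 2369 = 19·124 + 13
23: 2369 = 23·103

23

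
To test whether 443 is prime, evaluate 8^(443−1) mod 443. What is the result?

1

8^1 ≡ 8 (mod 443)
8^2 ≡ 8^2 = 64 ≡ 64 (mod 443)
8^4 ≡ 64^2 = 4096 ≡ 109 (mod 443)
8^8 ≡ 109^2 = 11881 ≡ 363 (mod 443)
8^16 ≡ 363^2 = 131769 ≡ 198 (mod 443)
8^32 ≡ 198^2 = 39204 ≡ 220 (mod 443)
8^64 ≡ 220^2 = 48400 ≡ 113 (mod 443)
8^128 ≡ 113^2 = 12769 ≡ 365 (mod 443)
8^256 ≡ 365^2 = 133225 ≡ 325 (mod 443)
442 = 256 + 128 + 32 + 16 + 8 + 2 in binary powers of 2.
So 8^442 ≡ 325 · 365 · 220 · 198 · 363 · 64 ≡ 1 (mod 443).
Since the result is 1, base 8 gives no evidence that 443 is composite.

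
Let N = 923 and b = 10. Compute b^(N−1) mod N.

10^1 ≡ 10 (mod 923)
10^2 ≡ 10^2 = 100 ≡ 100 (mod 923)
10^4 ≡ 100^2 = 10000 ≡ 770 (mod 923)
10^8 ≡ 770^2 = 592900 ≡ 334 (mod 923)
10^16 ≡ 334^2 = 111556 ≡ 796 (mod 923)
10^32 ≡ 796^2 = 633616 ≡ 438 (mod 923)
10^64 ≡ 438^2 = 191844 ≡ 783 (mod 923)
10^128 ≡ 783^2 = 613089 ≡ 217 (mod 923)
10^256 ≡ 217^2 = 47089 ≡ 16 (mod 923)
10^512 ≡ 16^2 = 256 ≡ 256 (mod 923)
922 = 512 + 256 + 128 + 16 + 8 + 2 in binary powers of 2.
So 10^922 ≡ 256 · 16 · 217 · 796 · 334 · 100 ≡ 302 (mod 923).
Since 302 ≠ 1, base 10 is a Fermat witness: 923 is composite.

302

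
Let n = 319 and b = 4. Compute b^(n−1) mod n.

284

4^1 ≡ 4 (mod 319)
4^2 ≡ 4^2 = 16 ≡ 16 (mod 319)
4^4 ≡ 16^2 = 256 ≡ 256 (mod 319)
4^8 ≡ 256^2 = 65536 ≡ 141 (mod 319)
4^16 ≡ 141^2 = 19881 ≡ 103 (mod 319)
4^32 ≡ 103^2 = 10609 ≡ 82 (mod 319)
4^64 ≡ 82^2 = 6724 ≡ 25 (mod 319)
4^128 ≡ 25^2 = 625 ≡ 306 (mod 319)
4^256 ≡ 306^2 = 93636 ≡ 169 (mod 319)
318 = 256 + 32 + 16 + 8 + 4 + 2 in binary powers of 2.
So 4^318 ≡ 169 · 82 · 103 · 141 · 256 · 16 ≡ 284 (mod 319).
Since 284 ≠ 1, base 4 is a Fermat witness: 319 is composite.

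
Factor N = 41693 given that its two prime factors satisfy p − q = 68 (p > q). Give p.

Since p = q + 68, we have 41693 = q(q + 68), so q² + 68q − 41693 = 0.
Discriminant: 68² + 4·41693 = 4624 + 166772 = 171396; √171396 = 414.
q = (−68 + 414)/2 = 173, and p = q + 68 = 241.
Check: 173 · 241 = 41693.

241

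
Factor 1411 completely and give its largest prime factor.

83

1411 = 17 · 83
83 is prime.
So 1411 = 17 · 83; the largest prime factor is 83.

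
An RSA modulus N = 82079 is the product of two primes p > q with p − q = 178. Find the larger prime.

Since p = q + 178, we have 82079 = q(q + 178), so q² + 178q − 82079 = 0.
Discriminant: 178² + 4·82079 = 31684 + 328316 = 360000; √360000 = 600.
q = (−178 + 600)/2 = 211, and p = q + 178 = 389.
Check: 211 · 389 = 82079.

389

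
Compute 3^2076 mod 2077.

1938

3^1 ≡ 3 (mod 2077)
3^2 ≡ 3^2 = 9 ≡ 9 (mod 2077)
3^4 ≡ 9^2 = 81 ≡ 81 (mod 2077)
3^8 ≡ 81^2 = 6561 ≡ 330 (mod 2077)
3^16 ≡ 330^2 = 108900 ≡ 896 (mod 2077)
3^32 ≡ 896^2 = 802816 ≡ 1094 (mod 2077)
3^64 ≡ 1094^2 = 1196836 ≡ 484 (mod 2077)
3^128 ≡ 484^2 = 234256 ≡ 1632 (mod 2077)
3^256 ≡ 1632^2 = 2663424 ≡ 710 (mod 2077)
3^512 ≡ 710^2 = 504100 ≡ 1466 (mod 2077)
3^1024 ≡ 1466^2 = 2149156 ≡ 1538 (mod 2077)
3^2048 ≡ 1538^2 = 2365444 ≡ 1818 (mod 2077)
2076 = 2048 + 16 + 8 + 4 in binary powers of 2.
So 3^2076 ≡ 1818 · 896 · 330 · 81 ≡ 1938 (mod 2077).
Since 1938 ≠ 1, base 3 is a Fermat witness: 2077 is composite.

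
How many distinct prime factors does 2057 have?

2

2057 = 11^2 · 17
2057 = 11^2 · 17, which has 2 distinct prime factors.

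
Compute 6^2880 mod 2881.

6^1 ≡ 6 (mod 2881)
6^2 ≡ 6^2 = 36 ≡ 36 (mod 2881)
6^4 ≡ 36^2 = 1296 ≡ 1296 (mod 2881)
6^8 ≡ 1296^2 = 1679616 ≡ 2874 (mod 2881)
6^16 ≡ 2874^2 = 8259876 ≡ 49 (mod 2881)
6^32 ≡ 49^2 = 2401 ≡ 2401 (mod 2881)
6^64 ≡ 2401^2 = 5764801 ≡ 2801 (mod 2881)
6^128 ≡ 2801^2 = 7845601 ≡ 638 (mod 2881)
6^256 ≡ 638^2 = 407044 ≡ 823 (mod 2881)
6^512 ≡ 823^2 = 677329 ≡ 294 (mod 2881)
6^1024 ≡ 294^2 = 86436 ≡ 6 (mod 2881)
6^2048 ≡ 6^2 = 36 ≡ 36 (mod 2881)
2880 = 2048 + 512 + 256 + 64 in binary powers of 2.
So 6^2880 ≡ 36 · 294 · 823 · 2801 ≡ 2839 (mod 2881).
Since 2839 ≠ 1, base 6 is a Fermat witness: 2881 is composite.

2839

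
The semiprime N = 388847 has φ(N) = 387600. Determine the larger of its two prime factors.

647

φ(n) = (p−1)(q−1) = n − (p+q) + 1, so p + q = 388847 − 387600 + 1 = 1248.
p and q are the roots of t² − 1248t + 388847 = 0.
Discriminant: 1248² − 4·388847 = 1557504 − 1555388 = 2116; √2116 = 46.
q = (1248 − 46)/2 = 601, p = (1248 + 46)/2 = 647.
Check: 601 · 647 = 388847.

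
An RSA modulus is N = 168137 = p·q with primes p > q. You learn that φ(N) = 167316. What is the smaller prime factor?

383

φ(n) = (p−1)(q−1) = n − (p+q) + 1, so p + q = 168137 − 167316 + 1 = 822.
p and q are the roots of t² − 822t + 168137 = 0.
Discriminant: 822² − 4·168137 = 675684 − 672548 = 3136; √3136 = 56.
q = (822 − 56)/2 = 383, p = (822 + 56)/2 = 439.
Check: 383 · 439 = 168137.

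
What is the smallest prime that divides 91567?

7

91567 is odd.
Digit sum 28, not divisible by 3.
Ends in 7: not divisible by 5.
7: 91567 = 7·13081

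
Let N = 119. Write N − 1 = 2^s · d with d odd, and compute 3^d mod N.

75

119 − 1 = 118 = 2^1 · 59, so d = 59.
3^1 ≡ 3 (mod 119)
3^2 ≡ 3^2 = 9 ≡ 9 (mod 119)
3^4 ≡ 9^2 = 81 ≡ 81 (mod 119)
3^8 ≡ 81^2 = 6561 ≡ 16 (mod 119)
3^16 ≡ 16^2 = 256 ≡ 18 (mod 119)
3^32 ≡ 18^2 = 324 ≡ 86 (mod 119)
59 = 32 + 16 + 8 + 2 + 1 in binary powers of 2.
So 3^59 ≡ 86 · 18 · 16 · 9 · 3 ≡ 75 (mod 119).
Squaring chain: 75; never reaches −1, so base 3 is a Miller–Rabin witness that 119 is composite.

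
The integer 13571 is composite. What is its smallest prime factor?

13571 is odd.
Digit sum 17, not divisible by 3.
Ends in 1: not divisible by 5.
7: 13571 = 7·1938 + 5
11: 13571 = 11·1233 + 8
13: 13571 = 13·1043 + 12
17: 13571 = 17·798 + 5
19: 13571 = 19·714 + 5
23: 13571 = 23·590 + 1
29: 13571 = 29·467 + 28
31: 13571 = 31·437 + 24
37: 13571 = 37·366 + 29
41: 13571 = 41·331

41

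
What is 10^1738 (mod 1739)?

1231

10^1 ≡ 10 (mod 1739)
10^2 ≡ 10^2 = 100 ≡ 100 (mod 1739)
10^4 ≡ 100^2 = 10000 ≡ 1305 (mod 1739)
10^8 ≡ 1305^2 = 1703025 ≡ 544 (mod 1739)
10^16 ≡ 544^2 = 295936 ≡ 306 (mod 1739)
10^32 ≡ 306^2 = 93636 ≡ 1469 (mod 1739)
10^64 ≡ 1469^2 = 2157961 ≡ 1601 (mod 1739)
10^128 ≡ 1601^2 = 2563201 ≡ 1654 (mod 1739)
10^256 ≡ 1654^2 = 2735716 ≡ 269 (mod 1739)
10^512 ≡ 269^2 = 72361 ≡ 1062 (mod 1739)
10^1024 ≡ 1062^2 = 1127844 ≡ 972 (mod 1739)
1738 = 1024 + 512 + 128 + 64 + 8 + 2 in binary powers of 2.
So 10^1738 ≡ 972 · 1062 · 1654 · 1601 · 544 · 100 ≡ 1231 (mod 1739).
Since 1231 ≠ 1, base 10 is a Fermat witness: 1739 is composite.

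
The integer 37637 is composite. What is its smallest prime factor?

37637 is odd.
Digit sum 26, not divisible by 3.
Ends in 7: not divisible by 5.
7: 37637 = 7·5376 + 5
11: 37637 = 11·3421 + 6
13: 37637 = 13·2895 + 2
17: 37637 = 17·2213 + 16
19: 37637 = 19·1980 + 17
23: 37637 = 23·1636 + 9
29: 37637 = 29·1297 + 24
31: 37637 = 31·1214 + 3
37: 37637 = 37·1017 + 8
41: 37637 = 41·917 + 40
43: 37637 = 43·875 + 12
47: 37637 = 47·800 + 37
53: 37637 = 53·710 + 7
59: 37637 = 59·637 + 54
61: 37637 = 61·617

61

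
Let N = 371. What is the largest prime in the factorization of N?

371 = 7 · 53
53 is prime.
So 371 = 7 · 53; the largest prime factor is 53.

53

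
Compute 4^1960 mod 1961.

4^1 ≡ 4 (mod 1961)
4^2 ≡ 4^2 = 16 ≡ 16 (mod 1961)
4^4 ≡ 16^2 = 256 ≡ 256 (mod 1961)
4^8 ≡ 256^2 = 65536 ≡ 823 (mod 1961)
4^16 ≡ 823^2 = 677329 ≡ 784 (mod 1961)
4^32 ≡ 784^2 = 614656 ≡ 863 (mod 1961)
4^64 ≡ 863^2 = 744769 ≡ 1550 (mod 1961)
4^128 ≡ 1550^2 = 2402500 ≡ 275 (mod 1961)
4^256 ≡ 275^2 = 75625 ≡ 1107 (mod 1961)
4^512 ≡ 1107^2 = 1225449 ≡ 1785 (mod 1961)
4^1024 ≡ 1785^2 = 3186225 ≡ 1561 (mod 1961)
1960 = 1024 + 512 + 256 + 128 + 32 + 8 in binary powers of 2.
So 4^1960 ≡ 1561 · 1785 · 1107 · 275 · 863 · 823 ≡ 1561 (mod 1961).
Since 1561 ≠ 1, base 4 is a Fermat witness: 1961 is composite.

1561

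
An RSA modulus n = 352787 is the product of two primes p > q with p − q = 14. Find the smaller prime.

Since p = q + 14, we have 352787 = q(q + 14), so q² + 14q − 352787 = 0.
Discriminant: 14² + 4·352787 = 196 + 1411148 = 1411344; √1411344 = 1188.
q = (−14 + 1188)/2 = 587, and p = q + 14 = 601.
Check: 587 · 601 = 352787.

587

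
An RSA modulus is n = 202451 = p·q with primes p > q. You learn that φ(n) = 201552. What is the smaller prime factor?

443

φ(n) = (p−1)(q−1) = n − (p+q) + 1, so p + q = 202451 − 201552 + 1 = 900.
p and q are the roots of t² − 900t + 202451 = 0.
Discriminant: 900² − 4·202451 = 810000 − 809804 = 196; √196 = 14.
q = (900 − 14)/2 = 443, p = (900 + 14)/2 = 457.
Check: 443 · 457 = 202451.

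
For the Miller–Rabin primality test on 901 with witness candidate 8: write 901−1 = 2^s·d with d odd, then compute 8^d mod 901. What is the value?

875

901 − 1 = 900 = 2^2 · 225, so d = 225.
8^1 ≡ 8 (mod 901)
8^2 ≡ 8^2 = 64 ≡ 64 (mod 901)
8^4 ≡ 64^2 = 4096 ≡ 492 (mod 901)
8^8 ≡ 492^2 = 242064 ≡ 596 (mod 901)
8^16 ≡ 596^2 = 355216 ≡ 222 (mod 901)
8^32 ≡ 222^2 = 49284 ≡ 630 (mod 901)
8^64 ≡ 630^2 = 396900 ≡ 460 (mod 901)
8^128 ≡ 460^2 = 211600 ≡ 766 (mod 901)
225 = 128 + 64 + 32 + 1 in binary powers of 2.
So 8^225 ≡ 766 · 460 · 630 · 8 ≡ 875 (mod 901).
Squaring chain: 875 → 676; never reaches −1, so base 8 is a Miller–Rabin witness that 901 is composite.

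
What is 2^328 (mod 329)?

2^1 ≡ 2 (mod 329)
2^2 ≡ 2^2 = 4 ≡ 4 (mod 329)
2^4 ≡ 4^2 = 16 ≡ 16 (mod 329)
2^8 ≡ 16^2 = 256 ≡ 256 (mod 329)
2^16 ≡ 256^2 = 65536 ≡ 65 (mod 329)
2^32 ≡ 65^2 = 4225 ≡ 277 (mod 329)
2^64 ≡ 277^2 = 76729 ≡ 72 (mod 329)
2^128 ≡ 72^2 = 5184 ≡ 249 (mod 329)
2^256 ≡ 249^2 = 62001 ≡ 149 (mod 329)
328 = 256 + 64 + 8 in binary powers of 2.
So 2^328 ≡ 149 · 72 · 256 ≡ 205 (mod 329).
Since 205 ≠ 1, base 2 is a Fermat witness: 329 is composite.

205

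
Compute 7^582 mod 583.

566

7^1 ≡ 7 (mod 583)
7^2 ≡ 7^2 = 49 ≡ 49 (mod 583)
7^4 ≡ 49^2 = 2401 ≡ 69 (mod 583)
7^8 ≡ 69^2 = 4761 ≡ 97 (mod 583)
7^16 ≡ 97^2 = 9409 ≡ 81 (mod 583)
7^32 ≡ 81^2 = 6561 ≡ 148 (mod 583)
7^64 ≡ 148^2 = 21904 ≡ 333 (mod 583)
7^128 ≡ 333^2 = 110889 ≡ 119 (mod 583)
7^256 ≡ 119^2 = 14161 ≡ 169 (mod 583)
7^512 ≡ 169^2 = 28561 ≡ 577 (mod 583)
582 = 512 + 64 + 4 + 2 in binary powers of 2.
So 7^582 ≡ 577 · 333 · 69 · 49 ≡ 566 (mod 583).
Since 566 ≠ 1, base 7 is a Fermat witness: 583 is composite.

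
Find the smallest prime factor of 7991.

7991 is odd.
Digit sum 26, not divisible by 3.
Ends in 1: not divisible by 5.
7: 7991 = 7·1141 + 4
11: 7991 = 11·726 + 5
13: 7991 = 13·614 + 9
17: 7991 = 17·470 + 1
19: 7991 = 19·420 + 11
23: 7991 = 23·347 + 10
29: 7991 = 29·275 + 16
31: 7991 = 31·257 + 24
37: 7991 = 37·215 + 36
41: 7991 = 41·194 + 37
43: 7991 = 43·185 + 36
47: 7991 = 47·170 + 1
53: 7991 = 53·150 + 41
59: 7991 = 59·135 + 26
61: 7991 = 61·131

61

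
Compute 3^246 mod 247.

144

3^1 ≡ 3 (mod 247)
3^2 ≡ 3^2 = 9 ≡ 9 (mod 247)
3^4 ≡ 9^2 = 81 ≡ 81 (mod 247)
3^8 ≡ 81^2 = 6561 ≡ 139 (mod 247)
3^16 ≡ 139^2 = 19321 ≡ 55 (mod 247)
3^32 ≡ 55^2 = 3025 ≡ 61 (mod 247)
3^64 ≡ 61^2 = 3721 ≡ 16 (mod 247)
3^128 ≡ 16^2 = 256 ≡ 9 (mod 247)
246 = 128 + 64 + 32 + 16 + 4 + 2 in binary powers of 2.
So 3^246 ≡ 9 · 16 · 61 · 55 · 81 · 9 ≡ 144 (mod 247).
Since 144 ≠ 1, base 3 is a Fermat witness: 247 is composite.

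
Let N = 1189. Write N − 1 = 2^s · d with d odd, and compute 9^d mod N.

1189 − 1 = 1188 = 2^2 · 297, so d = 297.
9^1 ≡ 9 (mod 1189)
9^2 ≡ 9^2 = 81 ≡ 81 (mod 1189)
9^4 ≡ 81^2 = 6561 ≡ 616 (mod 1189)
9^8 ≡ 616^2 = 379456 ≡ 165 (mod 1189)
9^16 ≡ 165^2 = 27225 ≡ 1067 (mod 1189)
9^32 ≡ 1067^2 = 1138489 ≡ 616 (mod 1189)
9^64 ≡ 616^2 = 379456 ≡ 165 (mod 1189)
9^128 ≡ 165^2 = 27225 ≡ 1067 (mod 1189)
9^256 ≡ 1067^2 = 1138489 ≡ 616 (mod 1189)
297 = 256 + 32 + 8 + 1 in binary powers of 2.
So 9^297 ≡ 616 · 616 · 165 · 9 ≡ 91 (mod 1189).
Squaring chain: 91 → 1147; never reaches −1, so base 9 is a Miller–Rabin witness that 1189 is composite.

91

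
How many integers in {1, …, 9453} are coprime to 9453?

5984

Factor: 9453 = 3 · 23 · 137.
φ(9453) = (3−1) · (23−1) · (137−1) = 2 · 22 · 136 = 5984.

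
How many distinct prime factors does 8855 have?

8855 = 5 · 1771
1771 = 7 · 253
253 = 11 · 23
8855 = 5 · 7 · 11 · 23, which has 4 distinct prime factors.

4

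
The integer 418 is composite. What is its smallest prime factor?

2

418 is even: 2 divides it.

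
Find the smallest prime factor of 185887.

185887 is odd.
Digit sum 37, not divisible by 3.
Ends in 7: not divisible by 5.
7: 185887 = 7·26555 + 2
11: 185887 = 11·16898 + 9
13: 185887 = 13·14299

13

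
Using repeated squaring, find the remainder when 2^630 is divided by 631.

2^1 ≡ 2 (mod 631)
2^2 ≡ 2^2 = 4 ≡ 4 (mod 631)
2^4 ≡ 4^2 = 16 ≡ 16 (mod 631)
2^8 ≡ 16^2 = 256 ≡ 256 (mod 631)
2^16 ≡ 256^2 = 65536 ≡ 543 (mod 631)
2^32 ≡ 543^2 = 294849 ≡ 172 (mod 631)
2^64 ≡ 172^2 = 29584 ≡ 558 (mod 631)
2^128 ≡ 558^2 = 311364 ≡ 281 (mod 631)
2^256 ≡ 281^2 = 78961 ≡ 86 (mod 631)
2^512 ≡ 86^2 = 7396 ≡ 455 (mod 631)
630 = 512 + 64 + 32 + 16 + 4 + 2 in binary powers of 2.
So 2^630 ≡ 455 · 558 · 172 · 543 · 16 · 4 ≡ 1 (mod 631).
Since the result is 1, base 2 gives no evidence that 631 is composite.

1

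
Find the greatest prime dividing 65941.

61

65941 = 23 · 2867
2867 = 47 · 61
61 is prime.
So 65941 = 23 · 47 · 61; the largest prime factor is 61.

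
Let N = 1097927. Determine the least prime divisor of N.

31

1097927 is odd.
Digit sum 35, not divisible by 3.
Ends in 7: not divisible by 5.
7: 1097927 = 7·156846 + 5
11: 1097927 = 11·99811 + 6
13: 1097927 = 13·84455 + 12
17: 1097927 = 17·64583 + 16
19: 1097927 = 19·57785 + 12
23: 1097927 = 23·47735 + 22
29: 1097927 = 29·37859 + 16
31: 1097927 = 31·35417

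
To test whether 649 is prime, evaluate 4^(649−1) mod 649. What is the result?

559

4^1 ≡ 4 (mod 649)
4^2 ≡ 4^2 = 16 ≡ 16 (mod 649)
4^4 ≡ 16^2 = 256 ≡ 256 (mod 649)
4^8 ≡ 256^2 = 65536 ≡ 636 (mod 649)
4^16 ≡ 636^2 = 404496 ≡ 169 (mod 649)
4^32 ≡ 169^2 = 28561 ≡ 5 (mod 649)
4^64 ≡ 5^2 = 25 ≡ 25 (mod 649)
4^128 ≡ 25^2 = 625 ≡ 625 (mod 649)
4^256 ≡ 625^2 = 390625 ≡ 576 (mod 649)
4^512 ≡ 576^2 = 331776 ≡ 137 (mod 649)
648 = 512 + 128 + 8 in binary powers of 2.
So 4^648 ≡ 137 · 625 · 636 ≡ 559 (mod 649).
Since 559 ≠ 1, base 4 is a Fermat witness: 649 is composite.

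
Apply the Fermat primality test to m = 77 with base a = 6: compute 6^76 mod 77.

6^1 ≡ 6 (mod 77)
6^2 ≡ 6^2 = 36 ≡ 36 (mod 77)
6^4 ≡ 36^2 = 1296 ≡ 64 (mod 77)
6^8 ≡ 64^2 = 4096 ≡ 15 (mod 77)
6^16 ≡ 15^2 = 225 ≡ 71 (mod 77)
6^32 ≡ 71^2 = 5041 ≡ 36 (mod 77)
6^64 ≡ 36^2 = 1296 ≡ 64 (mod 77)
76 = 64 + 8 + 4 in binary powers of 2.
So 6^76 ≡ 64 · 15 · 64 ≡ 71 (mod 77).
Since 71 ≠ 1, base 6 is a Fermat witness: 77 is composite.

71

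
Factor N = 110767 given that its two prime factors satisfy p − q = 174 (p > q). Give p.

Since p = q + 174, we have 110767 = q(q + 174), so q² + 174q − 110767 = 0.
Discriminant: 174² + 4·110767 = 30276 + 443068 = 473344; √473344 = 688.
q = (−174 + 688)/2 = 257, and p = q + 174 = 431.
Check: 257 · 431 = 110767.

431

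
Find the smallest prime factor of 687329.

29

687329 is odd.
Digit sum 35, not divisible by 3.
Ends in 9: not divisible by 5.
7: 687329 = 7·98189 + 6
11: 687329 = 11·62484 + 5
13: 687329 = 13·52871 + 6
17: 687329 = 17·40431 + 2
19: 687329 = 19·36175 + 4
23: 687329 = 23·29883 + 20
29: 687329 = 29·23701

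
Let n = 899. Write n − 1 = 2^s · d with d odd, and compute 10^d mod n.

899 − 1 = 898 = 2^1 · 449, so d = 449.
10^1 ≡ 10 (mod 899)
10^2 ≡ 10^2 = 100 ≡ 100 (mod 899)
10^4 ≡ 100^2 = 10000 ≡ 111 (mod 899)
10^8 ≡ 111^2 = 12321 ≡ 634 (mod 899)
10^16 ≡ 634^2 = 401956 ≡ 103 (mod 899)
10^32 ≡ 103^2 = 10609 ≡ 720 (mod 899)
10^64 ≡ 720^2 = 518400 ≡ 576 (mod 899)
10^128 ≡ 576^2 = 331776 ≡ 45 (mod 899)
10^256 ≡ 45^2 = 2025 ≡ 227 (mod 899)
449 = 256 + 128 + 64 + 1 in binary powers of 2.
So 10^449 ≡ 227 · 45 · 576 · 10 ≡ 648 (mod 899).
Squaring chain: 648; never reaches −1, so base 10 is a Miller–Rabin witness that 899 is composite.

648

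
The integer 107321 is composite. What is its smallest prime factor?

17

107321 is odd.
Digit sum 14, not divisible by 3.
Ends in 1: not divisible by 5.
7: 107321 = 7·15331 + 4
11: 107321 = 11·9756 + 5
13: 107321 = 13·8255 + 6
17: 107321 = 17·6313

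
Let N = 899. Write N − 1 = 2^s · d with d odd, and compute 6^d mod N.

615

899 − 1 = 898 = 2^1 · 449, so d = 449.
6^1 ≡ 6 (mod 899)
6^2 ≡ 6^2 = 36 ≡ 36 (mod 899)
6^4 ≡ 36^2 = 1296 ≡ 397 (mod 899)
6^8 ≡ 397^2 = 157609 ≡ 284 (mod 899)
6^16 ≡ 284^2 = 80656 ≡ 645 (mod 899)
6^32 ≡ 645^2 = 416025 ≡ 687 (mod 899)
6^64 ≡ 687^2 = 471969 ≡ 893 (mod 899)
6^128 ≡ 893^2 = 797449 ≡ 36 (mod 899)
6^256 ≡ 36^2 = 1296 ≡ 397 (mod 899)
449 = 256 + 128 + 64 + 1 in binary powers of 2.
So 6^449 ≡ 397 · 36 · 893 · 6 ≡ 615 (mod 899).
Squaring chain: 615; never reaches −1, so base 6 is a Miller–Rabin witness that 899 is composite.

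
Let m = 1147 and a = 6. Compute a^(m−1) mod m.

776

6^1 ≡ 6 (mod 1147)
6^2 ≡ 6^2 = 36 ≡ 36 (mod 1147)
6^4 ≡ 36^2 = 1296 ≡ 149 (mod 1147)
6^8 ≡ 149^2 = 22201 ≡ 408 (mod 1147)
6^16 ≡ 408^2 = 166464 ≡ 149 (mod 1147)
6^32 ≡ 149^2 = 22201 ≡ 408 (mod 1147)
6^64 ≡ 408^2 = 166464 ≡ 149 (mod 1147)
6^128 ≡ 149^2 = 22201 ≡ 408 (mod 1147)
6^256 ≡ 408^2 = 166464 ≡ 149 (mod 1147)
6^512 ≡ 149^2 = 22201 ≡ 408 (mod 1147)
6^1024 ≡ 408^2 = 166464 ≡ 149 (mod 1147)
1146 = 1024 + 64 + 32 + 16 + 8 + 2 in binary powers of 2.
So 6^1146 ≡ 149 · 149 · 408 · 149 · 408 · 36 ≡ 776 (mod 1147).
Since 776 ≠ 1, base 6 is a Fermat witness: 1147 is composite.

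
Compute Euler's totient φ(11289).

Factor: 11289 = 3 · 53 · 71.
φ(11289) = (3−1) · (53−1) · (71−1) = 2 · 52 · 70 = 7280.

7280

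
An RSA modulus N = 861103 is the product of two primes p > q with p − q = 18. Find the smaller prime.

919

Since p = q + 18, we have 861103 = q(q + 18), so q² + 18q − 861103 = 0.
Discriminant: 18² + 4·861103 = 324 + 3444412 = 3444736; √3444736 = 1856.
q = (−18 + 1856)/2 = 919, and p = q + 18 = 937.
Check: 919 · 937 = 861103.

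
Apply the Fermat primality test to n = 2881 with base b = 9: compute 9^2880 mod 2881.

9^1 ≡ 9 (mod 2881)
9^2 ≡ 9^2 = 81 ≡ 81 (mod 2881)
9^4 ≡ 81^2 = 6561 ≡ 799 (mod 2881)
9^8 ≡ 799^2 = 638401 ≡ 1700 (mod 2881)
9^16 ≡ 1700^2 = 2890000 ≡ 357 (mod 2881)
9^32 ≡ 357^2 = 127449 ≡ 685 (mod 2881)
9^64 ≡ 685^2 = 469225 ≡ 2503 (mod 2881)
9^128 ≡ 2503^2 = 6265009 ≡ 1715 (mod 2881)
9^256 ≡ 1715^2 = 2941225 ≡ 2605 (mod 2881)
9^512 ≡ 2605^2 = 6786025 ≡ 1270 (mod 2881)
9^1024 ≡ 1270^2 = 1612900 ≡ 2421 (mod 2881)
9^2048 ≡ 2421^2 = 5861241 ≡ 1287 (mod 2881)
2880 = 2048 + 512 + 256 + 64 in binary powers of 2.
So 9^2880 ≡ 1287 · 1270 · 2605 · 2503 ≡ 1632 (mod 2881).
Since 1632 ≠ 1, base 9 is a Fermat witness: 2881 is composite.

1632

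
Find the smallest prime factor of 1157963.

41

1157963 is odd.
Digit sum 32, not divisible by 3.
Ends in 3: not divisible by 5.
7: 1157963 = 7·165423 + 2
11: 1157963 = 11·105269 + 4
13: 1157963 = 13·89074 + 1
17: 1157963 = 17·68115 + 8
19: 1157963 = 19·60945 + 8
23: 1157963 = 23·50346 + 5
29: 1157963 = 29·39929 + 22
31: 1157963 = 31·37353 + 20
37: 1157963 = 37·31296 + 11
41: 1157963 = 41·28243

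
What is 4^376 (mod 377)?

4^1 ≡ 4 (mod 377)
4^2 ≡ 4^2 = 16 ≡ 16 (mod 377)
4^4 ≡ 16^2 = 256 ≡ 256 (mod 377)
4^8 ≡ 256^2 = 65536 ≡ 315 (mod 377)
4^16 ≡ 315^2 = 99225 ≡ 74 (mod 377)
4^32 ≡ 74^2 = 5476 ≡ 198 (mod 377)
4^64 ≡ 198^2 = 39204 ≡ 373 (mod 377)
4^128 ≡ 373^2 = 139129 ≡ 16 (mod 377)
4^256 ≡ 16^2 = 256 ≡ 256 (mod 377)
376 = 256 + 64 + 32 + 16 + 8 in binary powers of 2.
So 4^376 ≡ 256 · 373 · 198 · 74 · 315 ≡ 165 (mod 377).
Since 165 ≠ 1, base 4 is a Fermat witness: 377 is composite.

165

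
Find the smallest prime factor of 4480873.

59

4480873 is odd.
Digit sum 34, not divisible by 3.
Ends in 3: not divisible by 5.
7: 4480873 = 7·640124 + 5
11: 4480873 = 11·407352 + 1
13: 4480873 = 13·344682 + 7
17: 4480873 = 17·263580 + 13
19: 4480873 = 19·235835 + 8
23: 4480873 = 23·194820 + 13
29: 4480873 = 29·154512 + 25
31: 4480873 = 31·144544 + 9
37: 4480873 = 37·121104 + 25
41: 4480873 = 41·109289 + 24
43: 4480873 = 43·104206 + 15
47: 4480873 = 47·95337 + 34
53: 4480873 = 53·84544 + 41
59: 4480873 = 59·75947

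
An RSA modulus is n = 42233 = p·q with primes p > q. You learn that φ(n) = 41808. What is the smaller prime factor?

φ(n) = (p−1)(q−1) = n − (p+q) + 1, so p + q = 42233 − 41808 + 1 = 426.
p and q are the roots of t² − 426t + 42233 = 0.
Discriminant: 426² − 4·42233 = 181476 − 168932 = 12544; √12544 = 112.
q = (426 − 112)/2 = 157, p = (426 + 112)/2 = 269.
Check: 157 · 269 = 42233.

157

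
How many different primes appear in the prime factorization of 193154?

5

193154 = 2 · 96577
96577 = 13 · 7429
7429 = 17 · 437
437 = 19 · 23
193154 = 2 · 13 · 17 · 19 · 23, which has 5 distinct prime factors.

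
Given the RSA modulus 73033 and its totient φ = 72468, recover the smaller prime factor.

199

φ(n) = (p−1)(q−1) = n − (p+q) + 1, so p + q = 73033 − 72468 + 1 = 566.
p and q are the roots of t² − 566t + 73033 = 0.
Discriminant: 566² − 4·73033 = 320356 − 292132 = 28224; √28224 = 168.
q = (566 − 168)/2 = 199, p = (566 + 168)/2 = 367.
Check: 199 · 367 = 73033.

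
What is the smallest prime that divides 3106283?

41

3106283 is odd.
Digit sum 23, not divisible by 3.
Ends in 3: not divisible by 5.
7: 3106283 = 7·443754 + 5
11: 3106283 = 11·282389 + 4
13: 3106283 = 13·238944 + 11
17: 3106283 = 17·182722 + 9
19: 3106283 = 19·163488 + 11
23: 3106283 = 23·135055 + 18
29: 3106283 = 29·107113 + 6
31: 3106283 = 31·100202 + 21
37: 3106283 = 37·83953 + 22
41: 3106283 = 41·75763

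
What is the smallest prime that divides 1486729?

31

1486729 is odd.
Digit sum 37, not divisible by 3.
Ends in 9: not divisible by 5.
7: 1486729 = 7·212389 + 6
11: 1486729 = 11·135157 + 2
13: 1486729 = 13·114363 + 10
17: 1486729 = 17·87454 + 11
19: 1486729 = 19·78248 + 17
23: 1486729 = 23·64640 + 9
29: 1486729 = 29·51266 + 15
31: 1486729 = 31·47959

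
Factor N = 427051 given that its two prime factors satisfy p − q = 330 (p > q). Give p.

Since p = q + 330, we have 427051 = q(q + 330), so q² + 330q − 427051 = 0.
Discriminant: 330² + 4·427051 = 108900 + 1708204 = 1817104; √1817104 = 1348.
q = (−330 + 1348)/2 = 509, and p = q + 330 = 839.
Check: 509 · 839 = 427051.

839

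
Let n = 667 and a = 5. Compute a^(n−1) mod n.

5^1 ≡ 5 (mod 667)
5^2 ≡ 5^2 = 25 ≡ 25 (mod 667)
5^4 ≡ 25^2 = 625 ≡ 625 (mod 667)
5^8 ≡ 625^2 = 390625 ≡ 430 (mod 667)
5^16 ≡ 430^2 = 184900 ≡ 141 (mod 667)
5^32 ≡ 141^2 = 19881 ≡ 538 (mod 667)
5^64 ≡ 538^2 = 289444 ≡ 633 (mod 667)
5^128 ≡ 633^2 = 400689 ≡ 489 (mod 667)
5^256 ≡ 489^2 = 239121 ≡ 335 (mod 667)
5^512 ≡ 335^2 = 112225 ≡ 169 (mod 667)
666 = 512 + 128 + 16 + 8 + 2 in binary powers of 2.
So 5^666 ≡ 169 · 489 · 141 · 430 · 25 ≡ 169 (mod 667).
Since 169 ≠ 1, base 5 is a Fermat witness: 667 is composite.

169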